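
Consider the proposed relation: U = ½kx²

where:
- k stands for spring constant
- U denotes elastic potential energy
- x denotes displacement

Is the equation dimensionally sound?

Yes

k (spring constant) has dimensions [M T^-2].
U (elastic potential energy) has dimensions [L^2 M T^-2].
x (displacement) has dimensions [L].

Left side: [L^2 M T^-2]
Right side: [L^2 M T^-2]

Both sides have the same dimensions, so the equation is dimensionally consistent.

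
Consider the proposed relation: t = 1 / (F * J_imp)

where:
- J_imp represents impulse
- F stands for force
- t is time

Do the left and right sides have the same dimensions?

No

J_imp (impulse) has dimensions [L M T^-1].
F (force) has dimensions [L M T^-2].
t (time) has dimensions [T].

Left side: [T]
Right side: [L^-2 M^-2 T^3]

The two sides have different dimensions, so the equation is NOT dimensionally consistent.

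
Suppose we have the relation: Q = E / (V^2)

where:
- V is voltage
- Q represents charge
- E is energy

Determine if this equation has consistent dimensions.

No

V (voltage) has dimensions [I^-1 L^2 M T^-3].
Q (charge) has dimensions [I T].
E (energy) has dimensions [L^2 M T^-2].

Left side: [I T]
Right side: [I^2 L^-2 M^-1 T^4]

The two sides have different dimensions, so the equation is NOT dimensionally consistent.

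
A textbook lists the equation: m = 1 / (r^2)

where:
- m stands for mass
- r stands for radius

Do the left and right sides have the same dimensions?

No

m (mass) has dimensions [M].
r (radius) has dimensions [L].

Left side: [M]
Right side: [L^-2]

The two sides have different dimensions, so the equation is NOT dimensionally consistent.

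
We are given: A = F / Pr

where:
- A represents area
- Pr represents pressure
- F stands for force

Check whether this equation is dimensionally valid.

Yes

A (area) has dimensions [L^2].
Pr (pressure) has dimensions [L^-1 M T^-2].
F (force) has dimensions [L M T^-2].

Left side: [L^2]
Right side: [L^2]

Both sides have the same dimensions, so the equation is dimensionally consistent.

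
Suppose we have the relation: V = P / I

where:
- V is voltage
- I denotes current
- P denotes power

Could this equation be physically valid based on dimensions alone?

Yes

V (voltage) has dimensions [I^-1 L^2 M T^-3].
I (current) has dimensions [I].
P (power) has dimensions [L^2 M T^-3].

Left side: [I^-1 L^2 M T^-3]
Right side: [I^-1 L^2 M T^-3]

Both sides have the same dimensions, so the equation is dimensionally consistent.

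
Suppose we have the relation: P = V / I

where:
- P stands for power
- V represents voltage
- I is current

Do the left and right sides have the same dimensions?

No

P (power) has dimensions [L^2 M T^-3].
V (voltage) has dimensions [I^-1 L^2 M T^-3].
I (current) has dimensions [I].

Left side: [L^2 M T^-3]
Right side: [I^-2 L^2 M T^-3]

The two sides have different dimensions, so the equation is NOT dimensionally consistent.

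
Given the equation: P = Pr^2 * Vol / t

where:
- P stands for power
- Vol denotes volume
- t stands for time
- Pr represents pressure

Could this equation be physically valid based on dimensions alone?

No

P (power) has dimensions [L^2 M T^-3].
Vol (volume) has dimensions [L^3].
t (time) has dimensions [T].
Pr (pressure) has dimensions [L^-1 M T^-2].

Left side: [L^2 M T^-3]
Right side: [L M^2 T^-5]

The two sides have different dimensions, so the equation is NOT dimensionally consistent.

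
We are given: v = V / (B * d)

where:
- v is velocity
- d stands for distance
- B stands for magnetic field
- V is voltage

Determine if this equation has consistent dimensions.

Yes

v (velocity) has dimensions [L T^-1].
d (distance) has dimensions [L].
B (magnetic field) has dimensions [I^-1 M T^-2].
V (voltage) has dimensions [I^-1 L^2 M T^-3].

Left side: [L T^-1]
Right side: [L T^-1]

Both sides have the same dimensions, so the equation is dimensionally consistent.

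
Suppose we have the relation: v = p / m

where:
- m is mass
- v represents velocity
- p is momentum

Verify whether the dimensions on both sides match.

Yes

m (mass) has dimensions [M].
v (velocity) has dimensions [L T^-1].
p (momentum) has dimensions [L M T^-1].

Left side: [L T^-1]
Right side: [L T^-1]

Both sides have the same dimensions, so the equation is dimensionally consistent.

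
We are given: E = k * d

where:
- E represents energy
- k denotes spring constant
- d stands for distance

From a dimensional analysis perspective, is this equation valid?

No

E (energy) has dimensions [L^2 M T^-2].
k (spring constant) has dimensions [M T^-2].
d (distance) has dimensions [L].

Left side: [L^2 M T^-2]
Right side: [L M T^-2]

The two sides have different dimensions, so the equation is NOT dimensionally consistent.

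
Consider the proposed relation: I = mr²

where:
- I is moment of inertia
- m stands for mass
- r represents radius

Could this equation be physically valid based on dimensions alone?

Yes

I (moment of inertia) has dimensions [L^2 M].
m (mass) has dimensions [M].
r (radius) has dimensions [L].

Left side: [L^2 M]
Right side: [L^2 M]

Both sides have the same dimensions, so the equation is dimensionally consistent.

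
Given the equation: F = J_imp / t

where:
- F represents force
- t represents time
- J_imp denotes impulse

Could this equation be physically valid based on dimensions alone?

Yes

F (force) has dimensions [L M T^-2].
t (time) has dimensions [T].
J_imp (impulse) has dimensions [L M T^-1].

Left side: [L M T^-2]
Right side: [L M T^-2]

Both sides have the same dimensions, so the equation is dimensionally consistent.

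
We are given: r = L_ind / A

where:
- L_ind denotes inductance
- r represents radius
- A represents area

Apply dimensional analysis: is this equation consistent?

No

L_ind (inductance) has dimensions [I^-2 L^2 M T^-2].
r (radius) has dimensions [L].
A (area) has dimensions [L^2].

Left side: [L]
Right side: [I^-2 M T^-2]

The two sides have different dimensions, so the equation is NOT dimensionally consistent.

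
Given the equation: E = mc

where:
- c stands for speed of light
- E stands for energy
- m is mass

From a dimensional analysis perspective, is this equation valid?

No

c (speed of light) has dimensions [L T^-1].
E (energy) has dimensions [L^2 M T^-2].
m (mass) has dimensions [M].

Left side: [L^2 M T^-2]
Right side: [L M T^-1]

The two sides have different dimensions, so the equation is NOT dimensionally consistent.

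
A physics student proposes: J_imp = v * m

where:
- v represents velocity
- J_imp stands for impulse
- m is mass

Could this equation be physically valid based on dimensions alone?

Yes

v (velocity) has dimensions [L T^-1].
J_imp (impulse) has dimensions [L M T^-1].
m (mass) has dimensions [M].

Left side: [L M T^-1]
Right side: [L M T^-1]

Both sides have the same dimensions, so the equation is dimensionally consistent.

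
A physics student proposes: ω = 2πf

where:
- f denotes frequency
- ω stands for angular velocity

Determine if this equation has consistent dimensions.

Yes

f (frequency) has dimensions [T^-1].
ω (angular velocity) has dimensions [T^-1].

Left side: [T^-1]
Right side: [T^-1]

Both sides have the same dimensions, so the equation is dimensionally consistent.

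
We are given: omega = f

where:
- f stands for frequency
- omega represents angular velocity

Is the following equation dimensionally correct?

Yes

f (frequency) has dimensions [T^-1].
omega (angular velocity) has dimensions [T^-1].

Left side: [T^-1]
Right side: [T^-1]

Both sides have the same dimensions, so the equation is dimensionally consistent.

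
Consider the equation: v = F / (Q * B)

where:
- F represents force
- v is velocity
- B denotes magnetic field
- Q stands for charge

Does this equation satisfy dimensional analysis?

Yes

F (force) has dimensions [L M T^-2].
v (velocity) has dimensions [L T^-1].
B (magnetic field) has dimensions [I^-1 M T^-2].
Q (charge) has dimensions [I T].

Left side: [L T^-1]
Right side: [L T^-1]

Both sides have the same dimensions, so the equation is dimensionally consistent.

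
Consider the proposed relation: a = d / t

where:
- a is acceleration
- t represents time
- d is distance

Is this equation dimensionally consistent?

No

a (acceleration) has dimensions [L T^-2].
t (time) has dimensions [T].
d (distance) has dimensions [L].

Left side: [L T^-2]
Right side: [L T^-1]

The two sides have different dimensions, so the equation is NOT dimensionally consistent.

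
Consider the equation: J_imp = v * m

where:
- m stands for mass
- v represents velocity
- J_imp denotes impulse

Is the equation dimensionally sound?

Yes

m (mass) has dimensions [M].
v (velocity) has dimensions [L T^-1].
J_imp (impulse) has dimensions [L M T^-1].

Left side: [L M T^-1]
Right side: [L M T^-1]

Both sides have the same dimensions, so the equation is dimensionally consistent.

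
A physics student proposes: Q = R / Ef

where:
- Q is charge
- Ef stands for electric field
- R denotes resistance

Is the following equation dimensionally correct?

No

Q (charge) has dimensions [I T].
Ef (electric field) has dimensions [I^-1 L M T^-3].
R (resistance) has dimensions [I^-2 L^2 M T^-3].

Left side: [I T]
Right side: [I^-1 L]

The two sides have different dimensions, so the equation is NOT dimensionally consistent.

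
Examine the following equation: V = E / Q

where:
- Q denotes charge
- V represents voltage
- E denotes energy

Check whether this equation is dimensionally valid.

Yes

Q (charge) has dimensions [I T].
V (voltage) has dimensions [I^-1 L^2 M T^-3].
E (energy) has dimensions [L^2 M T^-2].

Left side: [I^-1 L^2 M T^-3]
Right side: [I^-1 L^2 M T^-3]

Both sides have the same dimensions, so the equation is dimensionally consistent.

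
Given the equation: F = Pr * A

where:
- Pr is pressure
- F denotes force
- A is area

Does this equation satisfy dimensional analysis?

Yes

Pr (pressure) has dimensions [L^-1 M T^-2].
F (force) has dimensions [L M T^-2].
A (area) has dimensions [L^2].

Left side: [L M T^-2]
Right side: [L M T^-2]

Both sides have the same dimensions, so the equation is dimensionally consistent.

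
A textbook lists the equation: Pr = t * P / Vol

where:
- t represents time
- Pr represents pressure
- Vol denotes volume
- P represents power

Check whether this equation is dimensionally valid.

Yes

t (time) has dimensions [T].
Pr (pressure) has dimensions [L^-1 M T^-2].
Vol (volume) has dimensions [L^3].
P (power) has dimensions [L^2 M T^-3].

Left side: [L^-1 M T^-2]
Right side: [L^-1 M T^-2]

Both sides have the same dimensions, so the equation is dimensionally consistent.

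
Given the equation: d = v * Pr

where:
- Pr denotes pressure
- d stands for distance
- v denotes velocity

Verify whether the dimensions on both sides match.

No

Pr (pressure) has dimensions [L^-1 M T^-2].
d (distance) has dimensions [L].
v (velocity) has dimensions [L T^-1].

Left side: [L]
Right side: [M T^-3]

The two sides have different dimensions, so the equation is NOT dimensionally consistent.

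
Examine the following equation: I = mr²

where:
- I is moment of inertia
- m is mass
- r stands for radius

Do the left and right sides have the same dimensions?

Yes

I (moment of inertia) has dimensions [L^2 M].
m (mass) has dimensions [M].
r (radius) has dimensions [L].

Left side: [L^2 M]
Right side: [L^2 M]

Both sides have the same dimensions, so the equation is dimensionally consistent.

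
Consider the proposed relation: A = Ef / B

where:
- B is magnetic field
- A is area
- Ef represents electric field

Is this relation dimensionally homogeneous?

No

B (magnetic field) has dimensions [I^-1 M T^-2].
A (area) has dimensions [L^2].
Ef (electric field) has dimensions [I^-1 L M T^-3].

Left side: [L^2]
Right side: [L T^-1]

The two sides have different dimensions, so the equation is NOT dimensionally consistent.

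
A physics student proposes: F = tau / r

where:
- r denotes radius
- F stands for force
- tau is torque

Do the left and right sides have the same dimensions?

Yes

r (radius) has dimensions [L].
F (force) has dimensions [L M T^-2].
tau (torque) has dimensions [L^2 M T^-2].

Left side: [L M T^-2]
Right side: [L M T^-2]

Both sides have the same dimensions, so the equation is dimensionally consistent.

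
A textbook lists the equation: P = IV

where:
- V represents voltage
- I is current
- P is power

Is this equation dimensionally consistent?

Yes

V (voltage) has dimensions [I^-1 L^2 M T^-3].
I (current) has dimensions [I].
P (power) has dimensions [L^2 M T^-3].

Left side: [L^2 M T^-3]
Right side: [L^2 M T^-3]

Both sides have the same dimensions, so the equation is dimensionally consistent.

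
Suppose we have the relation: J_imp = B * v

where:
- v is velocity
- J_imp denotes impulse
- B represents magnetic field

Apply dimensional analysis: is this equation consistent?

No

v (velocity) has dimensions [L T^-1].
J_imp (impulse) has dimensions [L M T^-1].
B (magnetic field) has dimensions [I^-1 M T^-2].

Left side: [L M T^-1]
Right side: [I^-1 L M T^-3]

The two sides have different dimensions, so the equation is NOT dimensionally consistent.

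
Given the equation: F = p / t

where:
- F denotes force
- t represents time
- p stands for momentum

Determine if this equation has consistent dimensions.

Yes

F (force) has dimensions [L M T^-2].
t (time) has dimensions [T].
p (momentum) has dimensions [L M T^-1].

Left side: [L M T^-2]
Right side: [L M T^-2]

Both sides have the same dimensions, so the equation is dimensionally consistent.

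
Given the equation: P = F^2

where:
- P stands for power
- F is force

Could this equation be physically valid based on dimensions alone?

No

P (power) has dimensions [L^2 M T^-3].
F (force) has dimensions [L M T^-2].

Left side: [L^2 M T^-3]
Right side: [L^2 M^2 T^-4]

The two sides have different dimensions, so the equation is NOT dimensionally consistent.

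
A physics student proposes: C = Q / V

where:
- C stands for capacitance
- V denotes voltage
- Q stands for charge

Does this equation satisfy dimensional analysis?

Yes

C (capacitance) has dimensions [I^2 L^-2 M^-1 T^4].
V (voltage) has dimensions [I^-1 L^2 M T^-3].
Q (charge) has dimensions [I T].

Left side: [I^2 L^-2 M^-1 T^4]
Right side: [I^2 L^-2 M^-1 T^4]

Both sides have the same dimensions, so the equation is dimensionally consistent.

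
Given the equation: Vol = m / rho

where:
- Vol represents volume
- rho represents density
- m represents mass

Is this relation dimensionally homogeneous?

Yes

Vol (volume) has dimensions [L^3].
rho (density) has dimensions [L^-3 M].
m (mass) has dimensions [M].

Left side: [L^3]
Right side: [L^3]

Both sides have the same dimensions, so the equation is dimensionally consistent.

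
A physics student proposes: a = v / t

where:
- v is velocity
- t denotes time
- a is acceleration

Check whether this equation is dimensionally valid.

Yes

v (velocity) has dimensions [L T^-1].
t (time) has dimensions [T].
a (acceleration) has dimensions [L T^-2].

Left side: [L T^-2]
Right side: [L T^-2]

Both sides have the same dimensions, so the equation is dimensionally consistent.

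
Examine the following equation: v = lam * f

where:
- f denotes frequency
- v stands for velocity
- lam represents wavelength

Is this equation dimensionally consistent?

Yes

f (frequency) has dimensions [T^-1].
v (velocity) has dimensions [L T^-1].
lam (wavelength) has dimensions [L].

Left side: [L T^-1]
Right side: [L T^-1]

Both sides have the same dimensions, so the equation is dimensionally consistent.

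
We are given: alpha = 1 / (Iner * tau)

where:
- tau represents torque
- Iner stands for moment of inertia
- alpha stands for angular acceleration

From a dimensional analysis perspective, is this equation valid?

No

tau (torque) has dimensions [L^2 M T^-2].
Iner (moment of inertia) has dimensions [L^2 M].
alpha (angular acceleration) has dimensions [T^-2].

Left side: [T^-2]
Right side: [L^-4 M^-2 T^2]

The two sides have different dimensions, so the equation is NOT dimensionally consistent.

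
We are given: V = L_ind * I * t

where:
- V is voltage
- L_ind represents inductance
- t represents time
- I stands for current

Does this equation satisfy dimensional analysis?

No

V (voltage) has dimensions [I^-1 L^2 M T^-3].
L_ind (inductance) has dimensions [I^-2 L^2 M T^-2].
t (time) has dimensions [T].
I (current) has dimensions [I].

Left side: [I^-1 L^2 M T^-3]
Right side: [I^-1 L^2 M T^-1]

The two sides have different dimensions, so the equation is NOT dimensionally consistent.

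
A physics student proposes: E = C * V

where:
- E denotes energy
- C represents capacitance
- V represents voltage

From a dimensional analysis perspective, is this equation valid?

No

E (energy) has dimensions [L^2 M T^-2].
C (capacitance) has dimensions [I^2 L^-2 M^-1 T^4].
V (voltage) has dimensions [I^-1 L^2 M T^-3].

Left side: [L^2 M T^-2]
Right side: [I T]

The two sides have different dimensions, so the equation is NOT dimensionally consistent.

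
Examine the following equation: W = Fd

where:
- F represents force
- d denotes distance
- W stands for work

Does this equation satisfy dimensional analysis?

Yes

F (force) has dimensions [L M T^-2].
d (distance) has dimensions [L].
W (work) has dimensions [L^2 M T^-2].

Left side: [L^2 M T^-2]
Right side: [L^2 M T^-2]

Both sides have the same dimensions, so the equation is dimensionally consistent.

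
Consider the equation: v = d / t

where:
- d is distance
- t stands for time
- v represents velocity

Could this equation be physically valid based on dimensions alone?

Yes

d (distance) has dimensions [L].
t (time) has dimensions [T].
v (velocity) has dimensions [L T^-1].

Left side: [L T^-1]
Right side: [L T^-1]

Both sides have the same dimensions, so the equation is dimensionally consistent.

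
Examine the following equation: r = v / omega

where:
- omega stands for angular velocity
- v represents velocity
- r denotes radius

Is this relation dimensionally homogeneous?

Yes

omega (angular velocity) has dimensions [T^-1].
v (velocity) has dimensions [L T^-1].
r (radius) has dimensions [L].

Left side: [L]
Right side: [L]

Both sides have the same dimensions, so the equation is dimensionally consistent.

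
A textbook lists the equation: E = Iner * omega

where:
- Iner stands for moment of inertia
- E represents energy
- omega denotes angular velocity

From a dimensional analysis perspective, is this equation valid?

No

Iner (moment of inertia) has dimensions [L^2 M].
E (energy) has dimensions [L^2 M T^-2].
omega (angular velocity) has dimensions [T^-1].

Left side: [L^2 M T^-2]
Right side: [L^2 M T^-1]

The two sides have different dimensions, so the equation is NOT dimensionally consistent.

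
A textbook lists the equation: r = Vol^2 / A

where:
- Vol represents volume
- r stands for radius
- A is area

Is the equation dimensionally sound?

No

Vol (volume) has dimensions [L^3].
r (radius) has dimensions [L].
A (area) has dimensions [L^2].

Left side: [L]
Right side: [L^4]

The two sides have different dimensions, so the equation is NOT dimensionally consistent.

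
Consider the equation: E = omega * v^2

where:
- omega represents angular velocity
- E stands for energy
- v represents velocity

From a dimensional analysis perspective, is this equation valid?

No

omega (angular velocity) has dimensions [T^-1].
E (energy) has dimensions [L^2 M T^-2].
v (velocity) has dimensions [L T^-1].

Left side: [L^2 M T^-2]
Right side: [L^2 T^-3]

The two sides have different dimensions, so the equation is NOT dimensionally consistent.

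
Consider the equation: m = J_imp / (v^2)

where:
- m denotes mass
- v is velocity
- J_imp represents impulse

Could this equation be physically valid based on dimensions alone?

No

m (mass) has dimensions [M].
v (velocity) has dimensions [L T^-1].
J_imp (impulse) has dimensions [L M T^-1].

Left side: [M]
Right side: [L^-1 M T]

The two sides have different dimensions, so the equation is NOT dimensionally consistent.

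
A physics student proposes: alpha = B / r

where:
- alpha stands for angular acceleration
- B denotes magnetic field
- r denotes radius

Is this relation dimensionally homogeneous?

No

alpha (angular acceleration) has dimensions [T^-2].
B (magnetic field) has dimensions [I^-1 M T^-2].
r (radius) has dimensions [L].

Left side: [T^-2]
Right side: [I^-1 L^-1 M T^-2]

The two sides have different dimensions, so the equation is NOT dimensionally consistent.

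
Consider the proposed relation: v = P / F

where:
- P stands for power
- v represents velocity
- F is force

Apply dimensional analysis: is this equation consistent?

Yes

P (power) has dimensions [L^2 M T^-3].
v (velocity) has dimensions [L T^-1].
F (force) has dimensions [L M T^-2].

Left side: [L T^-1]
Right side: [L T^-1]

Both sides have the same dimensions, so the equation is dimensionally consistent.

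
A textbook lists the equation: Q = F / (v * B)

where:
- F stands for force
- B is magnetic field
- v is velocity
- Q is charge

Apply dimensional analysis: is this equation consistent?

Yes

F (force) has dimensions [L M T^-2].
B (magnetic field) has dimensions [I^-1 M T^-2].
v (velocity) has dimensions [L T^-1].
Q (charge) has dimensions [I T].

Left side: [I T]
Right side: [I T]

Both sides have the same dimensions, so the equation is dimensionally consistent.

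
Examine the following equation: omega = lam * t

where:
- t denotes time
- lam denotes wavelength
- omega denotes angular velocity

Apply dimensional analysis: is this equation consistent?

No

t (time) has dimensions [T].
lam (wavelength) has dimensions [L].
omega (angular velocity) has dimensions [T^-1].

Left side: [T^-1]
Right side: [L T]

The two sides have different dimensions, so the equation is NOT dimensionally consistent.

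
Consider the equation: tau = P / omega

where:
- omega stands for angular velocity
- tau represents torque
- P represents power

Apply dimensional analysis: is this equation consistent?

Yes

omega (angular velocity) has dimensions [T^-1].
tau (torque) has dimensions [L^2 M T^-2].
P (power) has dimensions [L^2 M T^-3].

Left side: [L^2 M T^-2]
Right side: [L^2 M T^-2]

Both sides have the same dimensions, so the equation is dimensionally consistent.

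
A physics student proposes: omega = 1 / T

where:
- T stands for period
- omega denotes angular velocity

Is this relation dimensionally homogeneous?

Yes

T (period) has dimensions [T].
omega (angular velocity) has dimensions [T^-1].

Left side: [T^-1]
Right side: [T^-1]

Both sides have the same dimensions, so the equation is dimensionally consistent.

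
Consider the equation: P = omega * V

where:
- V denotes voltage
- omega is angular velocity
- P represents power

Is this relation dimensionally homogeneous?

No

V (voltage) has dimensions [I^-1 L^2 M T^-3].
omega (angular velocity) has dimensions [T^-1].
P (power) has dimensions [L^2 M T^-3].

Left side: [L^2 M T^-3]
Right side: [I^-1 L^2 M T^-4]

The two sides have different dimensions, so the equation is NOT dimensionally consistent.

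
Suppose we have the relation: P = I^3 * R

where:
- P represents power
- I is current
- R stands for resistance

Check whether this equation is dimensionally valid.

No

P (power) has dimensions [L^2 M T^-3].
I (current) has dimensions [I].
R (resistance) has dimensions [I^-2 L^2 M T^-3].

Left side: [L^2 M T^-3]
Right side: [I L^2 M T^-3]

The two sides have different dimensions, so the equation is NOT dimensionally consistent.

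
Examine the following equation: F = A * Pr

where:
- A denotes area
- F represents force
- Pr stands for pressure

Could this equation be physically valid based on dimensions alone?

Yes

A (area) has dimensions [L^2].
F (force) has dimensions [L M T^-2].
Pr (pressure) has dimensions [L^-1 M T^-2].

Left side: [L M T^-2]
Right side: [L M T^-2]

Both sides have the same dimensions, so the equation is dimensionally consistent.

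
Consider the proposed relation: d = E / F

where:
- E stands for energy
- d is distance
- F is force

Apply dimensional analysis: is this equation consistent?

Yes

E (energy) has dimensions [L^2 M T^-2].
d (distance) has dimensions [L].
F (force) has dimensions [L M T^-2].

Left side: [L]
Right side: [L]

Both sides have the same dimensions, so the equation is dimensionally consistent.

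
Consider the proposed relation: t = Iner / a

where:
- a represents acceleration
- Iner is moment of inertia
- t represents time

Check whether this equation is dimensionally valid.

No

a (acceleration) has dimensions [L T^-2].
Iner (moment of inertia) has dimensions [L^2 M].
t (time) has dimensions [T].

Left side: [T]
Right side: [L M T^2]

The two sides have different dimensions, so the equation is NOT dimensionally consistent.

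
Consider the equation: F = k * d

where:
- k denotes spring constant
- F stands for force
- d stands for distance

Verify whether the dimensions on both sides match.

Yes

k (spring constant) has dimensions [M T^-2].
F (force) has dimensions [L M T^-2].
d (distance) has dimensions [L].

Left side: [L M T^-2]
Right side: [L M T^-2]

Both sides have the same dimensions, so the equation is dimensionally consistent.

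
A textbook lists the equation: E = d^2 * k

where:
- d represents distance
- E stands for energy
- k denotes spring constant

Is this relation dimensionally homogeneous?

Yes

d (distance) has dimensions [L].
E (energy) has dimensions [L^2 M T^-2].
k (spring constant) has dimensions [M T^-2].

Left side: [L^2 M T^-2]
Right side: [L^2 M T^-2]

Both sides have the same dimensions, so the equation is dimensionally consistent.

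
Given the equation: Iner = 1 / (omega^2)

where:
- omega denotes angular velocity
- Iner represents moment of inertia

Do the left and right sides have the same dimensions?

No

omega (angular velocity) has dimensions [T^-1].
Iner (moment of inertia) has dimensions [L^2 M].

Left side: [L^2 M]
Right side: [T^2]

The two sides have different dimensions, so the equation is NOT dimensionally consistent.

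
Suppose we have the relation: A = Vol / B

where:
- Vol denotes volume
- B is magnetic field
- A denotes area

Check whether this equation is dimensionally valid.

No

Vol (volume) has dimensions [L^3].
B (magnetic field) has dimensions [I^-1 M T^-2].
A (area) has dimensions [L^2].

Left side: [L^2]
Right side: [I L^3 M^-1 T^2]

The two sides have different dimensions, so the equation is NOT dimensionally consistent.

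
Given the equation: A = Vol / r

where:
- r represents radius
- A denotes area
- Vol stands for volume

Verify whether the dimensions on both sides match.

Yes

r (radius) has dimensions [L].
A (area) has dimensions [L^2].
Vol (volume) has dimensions [L^3].

Left side: [L^2]
Right side: [L^2]

Both sides have the same dimensions, so the equation is dimensionally consistent.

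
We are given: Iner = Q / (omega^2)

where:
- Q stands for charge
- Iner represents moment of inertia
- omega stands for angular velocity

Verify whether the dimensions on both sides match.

No

Q (charge) has dimensions [I T].
Iner (moment of inertia) has dimensions [L^2 M].
omega (angular velocity) has dimensions [T^-1].

Left side: [L^2 M]
Right side: [I T^3]

The two sides have different dimensions, so the equation is NOT dimensionally consistent.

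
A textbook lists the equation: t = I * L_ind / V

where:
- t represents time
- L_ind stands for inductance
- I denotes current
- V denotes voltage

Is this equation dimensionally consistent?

Yes

t (time) has dimensions [T].
L_ind (inductance) has dimensions [I^-2 L^2 M T^-2].
I (current) has dimensions [I].
V (voltage) has dimensions [I^-1 L^2 M T^-3].

Left side: [T]
Right side: [T]

Both sides have the same dimensions, so the equation is dimensionally consistent.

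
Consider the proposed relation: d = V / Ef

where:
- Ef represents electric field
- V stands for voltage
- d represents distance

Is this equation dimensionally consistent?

Yes

Ef (electric field) has dimensions [I^-1 L M T^-3].
V (voltage) has dimensions [I^-1 L^2 M T^-3].
d (distance) has dimensions [L].

Left side: [L]
Right side: [L]

Both sides have the same dimensions, so the equation is dimensionally consistent.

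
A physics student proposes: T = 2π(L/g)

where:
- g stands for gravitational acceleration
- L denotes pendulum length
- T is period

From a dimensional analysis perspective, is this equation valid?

No

g (gravitational acceleration) has dimensions [L T^-2].
L (pendulum length) has dimensions [L].
T (period) has dimensions [T].

Left side: [T]
Right side: [T^2]

The two sides have different dimensions, so the equation is NOT dimensionally consistent.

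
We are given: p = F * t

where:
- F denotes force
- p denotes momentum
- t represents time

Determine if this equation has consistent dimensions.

Yes

F (force) has dimensions [L M T^-2].
p (momentum) has dimensions [L M T^-1].
t (time) has dimensions [T].

Left side: [L M T^-1]
Right side: [L M T^-1]

Both sides have the same dimensions, so the equation is dimensionally consistent.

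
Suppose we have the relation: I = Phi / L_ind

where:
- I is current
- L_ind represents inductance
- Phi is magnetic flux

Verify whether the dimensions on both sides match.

Yes

I (current) has dimensions [I].
L_ind (inductance) has dimensions [I^-2 L^2 M T^-2].
Phi (magnetic flux) has dimensions [I^-1 L^2 M T^-2].

Left side: [I]
Right side: [I]

Both sides have the same dimensions, so the equation is dimensionally consistent.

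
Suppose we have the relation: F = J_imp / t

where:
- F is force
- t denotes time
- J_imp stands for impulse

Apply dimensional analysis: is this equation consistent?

Yes

F (force) has dimensions [L M T^-2].
t (time) has dimensions [T].
J_imp (impulse) has dimensions [L M T^-1].

Left side: [L M T^-2]
Right side: [L M T^-2]

Both sides have the same dimensions, so the equation is dimensionally consistent.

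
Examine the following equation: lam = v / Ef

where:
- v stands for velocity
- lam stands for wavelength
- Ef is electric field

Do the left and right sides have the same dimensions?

No

v (velocity) has dimensions [L T^-1].
lam (wavelength) has dimensions [L].
Ef (electric field) has dimensions [I^-1 L M T^-3].

Left side: [L]
Right side: [I M^-1 T^2]

The two sides have different dimensions, so the equation is NOT dimensionally consistent.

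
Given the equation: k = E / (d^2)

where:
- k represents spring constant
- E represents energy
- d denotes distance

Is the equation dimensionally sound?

Yes

k (spring constant) has dimensions [M T^-2].
E (energy) has dimensions [L^2 M T^-2].
d (distance) has dimensions [L].

Left side: [M T^-2]
Right side: [M T^-2]

Both sides have the same dimensions, so the equation is dimensionally consistent.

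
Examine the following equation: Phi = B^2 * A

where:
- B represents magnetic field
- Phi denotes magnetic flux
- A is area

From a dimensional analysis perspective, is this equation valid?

No

B (magnetic field) has dimensions [I^-1 M T^-2].
Phi (magnetic flux) has dimensions [I^-1 L^2 M T^-2].
A (area) has dimensions [L^2].

Left side: [I^-1 L^2 M T^-2]
Right side: [I^-2 L^2 M^2 T^-4]

The two sides have different dimensions, so the equation is NOT dimensionally consistent.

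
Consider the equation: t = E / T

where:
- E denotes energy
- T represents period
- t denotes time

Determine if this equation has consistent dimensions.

No

E (energy) has dimensions [L^2 M T^-2].
T (period) has dimensions [T].
t (time) has dimensions [T].

Left side: [T]
Right side: [L^2 M T^-3]

The two sides have different dimensions, so the equation is NOT dimensionally consistent.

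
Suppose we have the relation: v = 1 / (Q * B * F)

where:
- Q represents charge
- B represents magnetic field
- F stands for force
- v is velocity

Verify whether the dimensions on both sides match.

No

Q (charge) has dimensions [I T].
B (magnetic field) has dimensions [I^-1 M T^-2].
F (force) has dimensions [L M T^-2].
v (velocity) has dimensions [L T^-1].

Left side: [L T^-1]
Right side: [L^-1 M^-2 T^3]

The two sides have different dimensions, so the equation is NOT dimensionally consistent.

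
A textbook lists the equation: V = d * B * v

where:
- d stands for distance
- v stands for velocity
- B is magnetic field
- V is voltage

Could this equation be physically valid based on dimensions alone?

Yes

d (distance) has dimensions [L].
v (velocity) has dimensions [L T^-1].
B (magnetic field) has dimensions [I^-1 M T^-2].
V (voltage) has dimensions [I^-1 L^2 M T^-3].

Left side: [I^-1 L^2 M T^-3]
Right side: [I^-1 L^2 M T^-3]

Both sides have the same dimensions, so the equation is dimensionally consistent.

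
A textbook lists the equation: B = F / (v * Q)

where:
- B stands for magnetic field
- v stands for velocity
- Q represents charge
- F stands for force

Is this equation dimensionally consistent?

Yes

B (magnetic field) has dimensions [I^-1 M T^-2].
v (velocity) has dimensions [L T^-1].
Q (charge) has dimensions [I T].
F (force) has dimensions [L M T^-2].

Left side: [I^-1 M T^-2]
Right side: [I^-1 M T^-2]

Both sides have the same dimensions, so the equation is dimensionally consistent.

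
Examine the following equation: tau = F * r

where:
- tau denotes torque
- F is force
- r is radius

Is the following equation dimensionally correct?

Yes

tau (torque) has dimensions [L^2 M T^-2].
F (force) has dimensions [L M T^-2].
r (radius) has dimensions [L].

Left side: [L^2 M T^-2]
Right side: [L^2 M T^-2]

Both sides have the same dimensions, so the equation is dimensionally consistent.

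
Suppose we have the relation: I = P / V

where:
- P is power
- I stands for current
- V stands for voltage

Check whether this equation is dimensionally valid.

Yes

P (power) has dimensions [L^2 M T^-3].
I (current) has dimensions [I].
V (voltage) has dimensions [I^-1 L^2 M T^-3].

Left side: [I]
Right side: [I]

Both sides have the same dimensions, so the equation is dimensionally consistent.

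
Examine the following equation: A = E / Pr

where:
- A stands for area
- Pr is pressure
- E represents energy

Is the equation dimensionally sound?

No

A (area) has dimensions [L^2].
Pr (pressure) has dimensions [L^-1 M T^-2].
E (energy) has dimensions [L^2 M T^-2].

Left side: [L^2]
Right side: [L^3]

The two sides have different dimensions, so the equation is NOT dimensionally consistent.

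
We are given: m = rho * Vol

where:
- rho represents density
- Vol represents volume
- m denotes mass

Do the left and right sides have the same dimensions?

Yes

rho (density) has dimensions [L^-3 M].
Vol (volume) has dimensions [L^3].
m (mass) has dimensions [M].

Left side: [M]
Right side: [M]

Both sides have the same dimensions, so the equation is dimensionally consistent.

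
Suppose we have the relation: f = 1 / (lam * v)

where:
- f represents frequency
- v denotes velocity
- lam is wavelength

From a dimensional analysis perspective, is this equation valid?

No

f (frequency) has dimensions [T^-1].
v (velocity) has dimensions [L T^-1].
lam (wavelength) has dimensions [L].

Left side: [T^-1]
Right side: [L^-2 T]

The two sides have different dimensions, so the equation is NOT dimensionally consistent.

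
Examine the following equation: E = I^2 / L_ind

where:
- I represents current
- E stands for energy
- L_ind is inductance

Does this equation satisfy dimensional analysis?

No

I (current) has dimensions [I].
E (energy) has dimensions [L^2 M T^-2].
L_ind (inductance) has dimensions [I^-2 L^2 M T^-2].

Left side: [L^2 M T^-2]
Right side: [I^4 L^-2 M^-1 T^2]

The two sides have different dimensions, so the equation is NOT dimensionally consistent.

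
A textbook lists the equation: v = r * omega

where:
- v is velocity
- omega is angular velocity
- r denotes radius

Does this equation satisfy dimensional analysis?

Yes

v (velocity) has dimensions [L T^-1].
omega (angular velocity) has dimensions [T^-1].
r (radius) has dimensions [L].

Left side: [L T^-1]
Right side: [L T^-1]

Both sides have the same dimensions, so the equation is dimensionally consistent.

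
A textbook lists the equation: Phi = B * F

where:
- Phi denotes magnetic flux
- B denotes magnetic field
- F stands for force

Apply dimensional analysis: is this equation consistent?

No

Phi (magnetic flux) has dimensions [I^-1 L^2 M T^-2].
B (magnetic field) has dimensions [I^-1 M T^-2].
F (force) has dimensions [L M T^-2].

Left side: [I^-1 L^2 M T^-2]
Right side: [I^-1 L M^2 T^-4]

The two sides have different dimensions, so the equation is NOT dimensionally consistent.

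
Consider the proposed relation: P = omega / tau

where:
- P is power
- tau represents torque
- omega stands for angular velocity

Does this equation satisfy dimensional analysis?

No

P (power) has dimensions [L^2 M T^-3].
tau (torque) has dimensions [L^2 M T^-2].
omega (angular velocity) has dimensions [T^-1].

Left side: [L^2 M T^-3]
Right side: [L^-2 M^-1 T]

The two sides have different dimensions, so the equation is NOT dimensionally consistent.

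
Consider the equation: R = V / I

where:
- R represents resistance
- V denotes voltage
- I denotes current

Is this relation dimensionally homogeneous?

Yes

R (resistance) has dimensions [I^-2 L^2 M T^-3].
V (voltage) has dimensions [I^-1 L^2 M T^-3].
I (current) has dimensions [I].

Left side: [I^-2 L^2 M T^-3]
Right side: [I^-2 L^2 M T^-3]

Both sides have the same dimensions, so the equation is dimensionally consistent.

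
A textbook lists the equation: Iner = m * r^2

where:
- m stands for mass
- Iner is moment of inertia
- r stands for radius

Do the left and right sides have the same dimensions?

Yes

m (mass) has dimensions [M].
Iner (moment of inertia) has dimensions [L^2 M].
r (radius) has dimensions [L].

Left side: [L^2 M]
Right side: [L^2 M]

Both sides have the same dimensions, so the equation is dimensionally consistent.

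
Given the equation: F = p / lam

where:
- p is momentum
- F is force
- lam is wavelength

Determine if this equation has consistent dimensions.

No

p (momentum) has dimensions [L M T^-1].
F (force) has dimensions [L M T^-2].
lam (wavelength) has dimensions [L].

Left side: [L M T^-2]
Right side: [M T^-1]

The two sides have different dimensions, so the equation is NOT dimensionally consistent.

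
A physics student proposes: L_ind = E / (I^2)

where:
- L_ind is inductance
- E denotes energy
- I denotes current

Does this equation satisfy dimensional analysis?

Yes

L_ind (inductance) has dimensions [I^-2 L^2 M T^-2].
E (energy) has dimensions [L^2 M T^-2].
I (current) has dimensions [I].

Left side: [I^-2 L^2 M T^-2]
Right side: [I^-2 L^2 M T^-2]

Both sides have the same dimensions, so the equation is dimensionally consistent.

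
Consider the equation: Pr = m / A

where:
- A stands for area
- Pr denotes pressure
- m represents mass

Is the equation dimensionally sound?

No

A (area) has dimensions [L^2].
Pr (pressure) has dimensions [L^-1 M T^-2].
m (mass) has dimensions [M].

Left side: [L^-1 M T^-2]
Right side: [L^-2 M]

The two sides have different dimensions, so the equation is NOT dimensionally consistent.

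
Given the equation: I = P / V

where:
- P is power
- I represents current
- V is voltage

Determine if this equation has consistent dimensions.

Yes

P (power) has dimensions [L^2 M T^-3].
I (current) has dimensions [I].
V (voltage) has dimensions [I^-1 L^2 M T^-3].

Left side: [I]
Right side: [I]

Both sides have the same dimensions, so the equation is dimensionally consistent.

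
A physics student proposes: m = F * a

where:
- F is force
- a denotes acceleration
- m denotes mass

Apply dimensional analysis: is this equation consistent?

No

F (force) has dimensions [L M T^-2].
a (acceleration) has dimensions [L T^-2].
m (mass) has dimensions [M].

Left side: [M]
Right side: [L^2 M T^-4]

The two sides have different dimensions, so the equation is NOT dimensionally consistent.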